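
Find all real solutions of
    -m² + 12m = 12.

Rearrange to standard form: -m² + 12m - 12 = 0.
Discriminant: (12)² − 4·(-1)·(-12) = 96.
Quadratic formula: m = (-12 ± √96) / (-2).
So m = 6 - 2·√(6) ≈ 1.101 or m = 2·√(6) + 6 ≈ 10.899.

m = 1.101 or m = 10.899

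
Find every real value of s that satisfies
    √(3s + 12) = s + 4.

Square both sides: 3s + 12 = (s + 4)².
Expand and rearrange: s² + 5s + 4 = 0.
Solving gives s = -1 or s = -4.
Check each candidate in the original equation:
  s = -1: √(9) = 3, while s + 4 = 3 — valid.
  s = -4: √(0) = 0, while s + 4 = 0 — valid.

s = -4 or s = -1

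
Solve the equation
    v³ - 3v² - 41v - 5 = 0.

Possible rational roots are divisors of -5. Testing v = -5 gives 0, so (v + 5) is a factor.
Divide: v³ - 3v² - 41v - 5 = (v + 5)(v² - 8v - 1).
Apply the quadratic formula to v² - 8v - 1 = 0: v = (8 ± √68)/2, i.e. v ≈ 8.1231 or v ≈ -0.1231.

v = -5 or v = -0.1231 or v = 8.1231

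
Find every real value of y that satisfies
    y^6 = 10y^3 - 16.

Let u = y^3. The equation becomes u^2 - 10u + 16 = 0.
Factor: (u - 2)(u - 8) = 0, so u = 2 or u = 8.
y^3 = 2 gives y = (2)^(1/3) ~= 1.2599.
y^3 = 8 gives y = 2.

y = 1.2599 or y = 2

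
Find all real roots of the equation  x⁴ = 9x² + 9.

x = -3.1477 or x = 3.1477

Let u = x². The equation becomes u² - 9u - 9 = 0.
By the quadratic formula, u = 9/2 + 3·√(13)/2 or u = 9/2 - 3·√(13)/2.
x² = 9/2 + 3·√(13)/2 gives x = ±√(9/2 + 3·√(13)/2) ≈ ±3.1477.
x² = 9/2 - 3·√(13)/2 < 0 has no real solution.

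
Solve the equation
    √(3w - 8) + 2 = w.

Isolate the radical: √(3w - 8) = w - 2.
Square both sides: 3w - 8 = (w - 2)².
Expand and rearrange: w² - 7w + 12 = 0.
Solving gives w = 4 or w = 3.
Check each candidate in the original equation:
  w = 4: √(4) = 2, while w - 2 = 2 — valid.
  w = 3: √(1) = 1, while w - 2 = 1 — valid.

w = 3 or w = 4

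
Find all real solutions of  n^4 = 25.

Let u = n^2. The equation becomes u^2 - 25 = 0.
Factor: (u - 5)(u + 5) = 0, so u = 5 or u = -5.
n^2 = 5 gives n = +/-sqrt(5) ~= +/-2.2361.
n^2 = -5 < 0 has no real solution.

n = -2.2361 or n = 2.2361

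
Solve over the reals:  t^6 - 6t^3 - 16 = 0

Let u = t^3. The equation becomes u^2 - 6u - 16 = 0.
Factor: (u - 8)(u + 2) = 0, so u = 8 or u = -2.
t^3 = 8 gives t = 2.
t^3 = -2 gives t = -(2)^(1/3) ~= -1.2599.

t = -1.2599 or t = 2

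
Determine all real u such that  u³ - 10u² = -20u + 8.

u = 0.5359 or u = 2 or u = 7.4641

Rearrange: u³ - 10u² + 20u - 8 = 0.
Possible rational roots are divisors of -8. Testing u = 2 gives 0, so (u - 2) is a factor.
Divide: u³ - 10u² + 20u - 8 = (u - 2)(u² - 8u + 4).
Apply the quadratic formula to u² - 8u + 4 = 0: u = (8 ± √48)/2, i.e. u ≈ 7.4641 or u ≈ 0.5359.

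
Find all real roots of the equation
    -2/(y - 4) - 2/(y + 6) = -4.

y = -5.5249 or y = 4.5249

Multiply both sides by (y - 4)(y + 6):
-2(y + 6) - 2(y - 4) = -4(y - 4)(y + 6).
Expand and collect terms: -4y² - 4y + 100 = 0.
By the quadratic formula, y = (4 ± √1616) / -8, so y ≈ -5.5249 or y ≈ 4.5249.
Neither value makes a denominator zero (y ≠ 4, y ≠ -6), so both are valid.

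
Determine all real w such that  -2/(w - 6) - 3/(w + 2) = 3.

Multiply both sides by (w - 6)(w + 2):
-2(w + 2) - 3(w - 6) = 3(w - 6)(w + 2).
Expand and collect terms: 3w² - 7w - 50 = 0.
By the quadratic formula, w = (7 ± √649) / 6, so w ≈ 5.4126 or w ≈ -3.0792.
Neither value makes a denominator zero (w ≠ 6, w ≠ -2), so both are valid.

w = -3.0792 or w = 5.4126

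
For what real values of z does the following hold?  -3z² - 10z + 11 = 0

z = -4.2053 or z = 0.8719

Discriminant: (-10)² − 4·(-3)·11 = 232.
Quadratic formula: z = (10 ± √232) / (-6).
So z = -√(58)/3 - 5/3 ≈ -4.2053 or z = -5/3 + √(58)/3 ≈ 0.8719.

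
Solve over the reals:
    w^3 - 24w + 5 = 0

w = -5 or w = 0.2087 or w = 4.7913

Possible rational roots are divisors of 5. Testing w = -5 gives 0, so (w + 5) is a factor.
Divide: w^3 - 24w + 5 = (w + 5)(w^2 - 5w + 1).
Apply the quadratic formula to w^2 - 5w + 1 = 0: w = (5 +/- sqrt(21))/2, i.e. w ~= 4.7913 or w ~= 0.2087.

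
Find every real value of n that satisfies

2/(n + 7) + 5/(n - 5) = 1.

n = -5.6394 or n = 10.6394

Multiply both sides by (n + 7)(n - 5):
2(n - 5) + 5(n + 7) = (n + 7)(n - 5).
Expand and collect terms: n² - 5n - 60 = 0.
By the quadratic formula, n = (5 ± √265) / 2, so n ≈ 10.6394 or n ≈ -5.6394.
Neither value makes a denominator zero (n ≠ -7, n ≠ 5), so both are valid.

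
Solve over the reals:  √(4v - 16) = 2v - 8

v = 4 or v = 5

Square both sides: 4v - 16 = (2v - 8)².
Expand and rearrange: 4v² - 36v + 80 = 0.
Solving gives v = 5 or v = 4.
Check each candidate in the original equation:
  v = 5: √(4) = 2, while 2v - 8 = 2 — valid.
  v = 4: √(0) = 0, while 2v - 8 = 0 — valid.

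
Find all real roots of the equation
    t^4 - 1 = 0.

Let u = t^2. The equation becomes u^2 - 1 = 0.
Factor: (u + 1)(u - 1) = 0, so u = -1 or u = 1.
t^2 = -1 < 0 has no real solution.
t^2 = 1 gives t = +/-1.

t = -1 or t = 1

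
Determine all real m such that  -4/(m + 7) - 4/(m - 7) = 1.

Multiply both sides by (m + 7)(m - 7):
-4(m - 7) - 4(m + 7) = (m + 7)(m - 7).
Expand and collect terms: m² + 8m - 49 = 0.
By the quadratic formula, m = (-8 ± √260) / 2, so m ≈ 4.0623 or m ≈ -12.0623.
Neither value makes a denominator zero (m ≠ -7, m ≠ 7), so both are valid.

m = -12.0623 or m = 4.0623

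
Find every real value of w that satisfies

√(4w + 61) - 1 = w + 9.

w = -3

Isolate the radical: √(4w + 61) = w + 10.
Square both sides: 4w + 61 = (w + 10)².
Expand and rearrange: w² + 16w + 39 = 0.
Solving gives w = -3 or w = -13.
Check each candidate in the original equation:
  w = -3: √(49) = 7, while w + 10 = 7 — valid.
  w = -13: √(9) = 3, while w + 10 = -3 — extraneous.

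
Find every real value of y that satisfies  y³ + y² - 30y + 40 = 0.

Possible rational roots are divisors of 40. Testing y = 4 gives 0, so (y - 4) is a factor.
Divide: y³ + y² - 30y + 40 = (y - 4)(y² + 5y - 10).
Apply the quadratic formula to y² + 5y - 10 = 0: y = (-5 ± √65)/2, i.e. y ≈ 1.5311 or y ≈ -6.5311.

y = -6.5311 or y = 1.5311 or y = 4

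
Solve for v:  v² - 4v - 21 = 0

v = -3 or v = 7

Factor: (v - 7)(v + 3) = 0.
So v = 7 or v = -3.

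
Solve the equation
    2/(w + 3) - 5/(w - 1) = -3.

Multiply both sides by (w + 3)(w - 1):
2(w - 1) - 5(w + 3) = -3(w + 3)(w - 1).
Expand and collect terms: -3w^2 - 3w + 26 = 0.
By the quadratic formula, w = (3 +/- sqrt(321)) / -6, so w ~= -3.4861 or w ~= 2.4861.
Neither value makes a denominator zero (w != -3, w != 1), so both are valid.

w = -3.4861 or w = 2.4861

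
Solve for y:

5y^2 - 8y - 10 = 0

Discriminant: (-8)^2 - 4*5*(-10) = 264.
Quadratic formula: y = (8 +/- sqrt(264)) / 10.
So y = 4/5 + sqrt(66)/5 ~= 2.4248 or y = 4/5 - sqrt(66)/5 ~= -0.8248.

y = -0.8248 or y = 2.4248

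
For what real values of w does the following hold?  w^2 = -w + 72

Bring every term to one side: w^2 + w - 72 = 0.
Factor: (w + 9)(w - 8) = 0.
So w = -9 or w = 8.

w = -9 or w = 8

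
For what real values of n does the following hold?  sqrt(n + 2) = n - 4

n = 7

Square both sides: n + 2 = (n - 4)^2.
Expand and rearrange: n^2 - 9n + 14 = 0.
Solving gives n = 7 or n = 2.
Check each candidate in the original equation:
  n = 7: sqrt(9) = 3, while n - 4 = 3 — valid.
  n = 2: sqrt(4) = 2, while n - 4 = -2 — extraneous.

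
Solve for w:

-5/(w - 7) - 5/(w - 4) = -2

Multiply both sides by (w - 7)(w - 4):
-5(w - 4) - 5(w - 7) = -2(w - 7)(w - 4).
Expand and collect terms: -2w^2 + 32w - 111 = 0.
By the quadratic formula, w = (-32 +/- sqrt(136)) / -4, so w ~= 5.0845 or w ~= 10.9155.
Neither value makes a denominator zero (w != 7, w != 4), so both are valid.

w = 5.0845 or w = 10.9155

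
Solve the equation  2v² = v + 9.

Rearrange to standard form: 2v² - v - 9 = 0.
Discriminant: (-1)² − 4·2·(-9) = 73.
Quadratic formula: v = (1 ± √73) / 4.
So v = 1/4 + √(73)/4 ≈ 2.386 or v = 1/4 - √(73)/4 ≈ -1.886.

v = -1.886 or v = 2.386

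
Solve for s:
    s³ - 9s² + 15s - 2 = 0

Possible rational roots are divisors of -2. Testing s = 2 gives 0, so (s - 2) is a factor.
Divide: s³ - 9s² + 15s - 2 = (s - 2)(s² - 7s + 1).
Apply the quadratic formula to s² - 7s + 1 = 0: s = (7 ± √45)/2, i.e. s ≈ 6.8541 or s ≈ 0.1459.

s = 0.1459 or s = 2 or s = 6.8541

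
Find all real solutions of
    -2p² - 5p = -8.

p = -3.6085 or p = 1.1085

Rearrange to standard form: -2p² - 5p + 8 = 0.
Discriminant: (-5)² − 4·(-2)·8 = 89.
Quadratic formula: p = (5 ± √89) / (-4).
So p = -√(89)/4 - 5/4 ≈ -3.6085 or p = -5/4 + √(89)/4 ≈ 1.1085.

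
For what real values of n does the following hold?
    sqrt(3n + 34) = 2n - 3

Square both sides: 3n + 34 = (2n - 3)^2.
Expand and rearrange: 4n^2 - 15n - 25 = 0.
Solving gives n = 5 or n = -1.25.
Check each candidate in the original equation:
  n = 5: sqrt(49) = 7, while 2n - 3 = 7 — valid.
  n = -1.25: sqrt(30.25) = 5.5, while 2n - 3 = -5.5 — extraneous.

n = 5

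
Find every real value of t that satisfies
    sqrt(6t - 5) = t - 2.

Square both sides: 6t - 5 = (t - 2)^2.
Expand and rearrange: t^2 - 10t + 9 = 0.
Solving gives t = 9 or t = 1.
Check each candidate in the original equation:
  t = 9: sqrt(49) = 7, while t - 2 = 7 — valid.
  t = 1: sqrt(1) = 1, while t - 2 = -1 — extraneous.

t = 9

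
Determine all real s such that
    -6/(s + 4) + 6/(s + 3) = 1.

s = -6 or s = -1

Multiply both sides by (s + 4)(s + 3):
-6(s + 3) + 6(s + 4) = (s + 4)(s + 3).
Expand and collect terms: s² + 7s + 6 = 0.
Factor or apply the quadratic formula: s = -1 or s = -6.
Neither value makes a denominator zero (s ≠ -4, s ≠ -3), so both are valid.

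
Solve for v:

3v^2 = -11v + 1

v = -3.7554 or v = 0.0888

Rearrange to standard form: 3v^2 + 11v - 1 = 0.
Discriminant: (11)^2 - 4*3*(-1) = 133.
Quadratic formula: v = (-11 +/- sqrt(133)) / 6.
So v = -11/6 + sqrt(133)/6 ~= 0.0888 or v = -sqrt(133)/6 - 11/6 ~= -3.7554.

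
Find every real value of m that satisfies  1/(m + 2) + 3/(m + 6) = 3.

m = -5.0972 or m = -1.5695

Multiply both sides by (m + 2)(m + 6):
(m + 6) + 3(m + 2) = 3(m + 2)(m + 6).
Expand and collect terms: 3m^2 + 20m + 24 = 0.
By the quadratic formula, m = (-20 +/- sqrt(112)) / 6, so m ~= -1.5695 or m ~= -5.0972.
Neither value makes a denominator zero (m != -2, m != -6), so both are valid.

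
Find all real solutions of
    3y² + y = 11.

y = -2.0888 or y = 1.7554

Rearrange to standard form: 3y² + y - 11 = 0.
Discriminant: (1)² − 4·3·(-11) = 133.
Quadratic formula: y = (-1 ± √133) / 6.
So y = -1/6 + √(133)/6 ≈ 1.7554 or y = -√(133)/6 - 1/6 ≈ -2.0888.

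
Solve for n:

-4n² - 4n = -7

Rearrange to standard form: -4n² - 4n + 7 = 0.
Discriminant: (-4)² − 4·(-4)·7 = 128.
Quadratic formula: n = (4 ± √128) / (-8).
So n = -√(2) - 1/2 ≈ -1.9142 or n = -1/2 + √(2) ≈ 0.9142.

n = -1.9142 or n = 0.9142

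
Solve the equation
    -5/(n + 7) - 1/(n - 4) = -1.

n = -2.6533 or n = 5.6533

Multiply both sides by (n + 7)(n - 4):
-5(n - 4) - (n + 7) = -(n + 7)(n - 4).
Expand and collect terms: -n^2 + 3n + 15 = 0.
By the quadratic formula, n = (-3 +/- sqrt(69)) / -2, so n ~= -2.6533 or n ~= 5.6533.
Neither value makes a denominator zero (n != -7, n != 4), so both are valid.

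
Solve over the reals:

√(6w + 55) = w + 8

Square both sides: 6w + 55 = (w + 8)².
Expand and rearrange: w² + 10w + 9 = 0.
Solving gives w = -1 or w = -9.
Check each candidate in the original equation:
  w = -1: √(49) = 7, while w + 8 = 7 — valid.
  w = -9: √(1) = 1, while w + 8 = -1 — extraneous.

w = -1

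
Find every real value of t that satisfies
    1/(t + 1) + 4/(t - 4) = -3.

t = -1.4415 or t = 2.7749

Multiply both sides by (t + 1)(t - 4):
(t - 4) + 4(t + 1) = -3(t + 1)(t - 4).
Expand and collect terms: -3t² + 4t + 12 = 0.
By the quadratic formula, t = (-4 ± √160) / -6, so t ≈ -1.4415 or t ≈ 2.7749.
Neither value makes a denominator zero (t ≠ -1, t ≠ 4), so both are valid.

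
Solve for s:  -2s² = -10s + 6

Rearrange to standard form: -2s² + 10s - 6 = 0.
Discriminant: (10)² − 4·(-2)·(-6) = 52.
Quadratic formula: s = (-10 ± √52) / (-4).
So s = 5/2 - √(13)/2 ≈ 0.6972 or s = √(13)/2 + 5/2 ≈ 4.3028.

s = 0.6972 or s = 4.3028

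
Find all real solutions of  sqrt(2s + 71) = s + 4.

s = 5

Square both sides: 2s + 71 = (s + 4)^2.
Expand and rearrange: s^2 + 6s - 55 = 0.
Solving gives s = 5 or s = -11.
Check each candidate in the original equation:
  s = 5: sqrt(81) = 9, while s + 4 = 9 — valid.
  s = -11: sqrt(49) = 7, while s + 4 = -7 — extraneous.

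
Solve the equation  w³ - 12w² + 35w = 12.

w = 0.3944 or w = 4 or w = 7.6056

Rearrange: w³ - 12w² + 35w - 12 = 0.
Possible rational roots are divisors of -12. Testing w = 4 gives 0, so (w - 4) is a factor.
Divide: w³ - 12w² + 35w - 12 = (w - 4)(w² - 8w + 3).
Apply the quadratic formula to w² - 8w + 3 = 0: w = (8 ± √52)/2, i.e. w ≈ 7.6056 or w ≈ 0.3944.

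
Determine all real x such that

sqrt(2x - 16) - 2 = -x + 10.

x = 10

Isolate the radical: sqrt(2x - 16) = -x + 12.
Square both sides: 2x - 16 = (-x + 12)^2.
Expand and rearrange: x^2 - 26x + 160 = 0.
Solving gives x = 16 or x = 10.
Check each candidate in the original equation:
  x = 16: sqrt(16) = 4, while -x + 12 = -4 — extraneous.
  x = 10: sqrt(4) = 2, while -x + 12 = 2 — valid.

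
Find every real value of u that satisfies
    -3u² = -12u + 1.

u = 0.0851 or u = 3.9149

Rearrange to standard form: -3u² + 12u - 1 = 0.
Discriminant: (12)² − 4·(-3)·(-1) = 132.
Quadratic formula: u = (-12 ± √132) / (-6).
So u = 2 - √(33)/3 ≈ 0.0851 or u = √(33)/3 + 2 ≈ 3.9149.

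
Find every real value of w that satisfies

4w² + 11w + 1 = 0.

Discriminant: (11)² − 4·4·1 = 105.
Quadratic formula: w = (-11 ± √105) / 8.
So w = -11/8 + √(105)/8 ≈ -0.0941 or w = -11/8 - √(105)/8 ≈ -2.6559.

w = -2.6559 or w = -0.0941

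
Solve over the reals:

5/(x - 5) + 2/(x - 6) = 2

Multiply both sides by (x - 5)(x - 6):
5(x - 6) + 2(x - 5) = 2(x - 5)(x - 6).
Expand and collect terms: 2x^2 - 29x + 100 = 0.
By the quadratic formula, x = (29 +/- sqrt(41)) / 4, so x ~= 8.8508 or x ~= 5.6492.
Neither value makes a denominator zero (x != 5, x != 6), so both are valid.

x = 5.6492 or x = 8.8508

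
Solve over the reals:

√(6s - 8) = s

s = 2 or s = 4

Square both sides: 6s - 8 = (s)².
Expand and rearrange: s² - 6s + 8 = 0.
Solving gives s = 4 or s = 2.
Check each candidate in the original equation:
  s = 4: √(16) = 4, while s = 4 — valid.
  s = 2: √(4) = 2, while s = 2 — valid.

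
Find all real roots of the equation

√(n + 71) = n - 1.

n = 10

Square both sides: n + 71 = (n - 1)².
Expand and rearrange: n² - 3n - 70 = 0.
Solving gives n = 10 or n = -7.
Check each candidate in the original equation:
  n = 10: √(81) = 9, while n - 1 = 9 — valid.
  n = -7: √(64) = 8, while n - 1 = -8 — extraneous.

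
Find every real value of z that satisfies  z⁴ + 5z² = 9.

z = -1.1854 or z = 1.1854

Let u = z². The equation becomes u² + 5u - 9 = 0.
By the quadratic formula, u = -5/2 + √(61)/2 or u = -√(61)/2 - 5/2.
z² = -5/2 + √(61)/2 gives z = ±√(-5/2 + √(61)/2) ≈ ±1.1854.
z² = -√(61)/2 - 5/2 < 0 has no real solution.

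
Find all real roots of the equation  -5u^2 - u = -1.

Rearrange to standard form: -5u^2 - u + 1 = 0.
Discriminant: (-1)^2 - 4*(-5)*1 = 21.
Quadratic formula: u = (1 +/- sqrt(21)) / (-10).
So u = -sqrt(21)/10 - 1/10 ~= -0.5583 or u = -1/10 + sqrt(21)/10 ~= 0.3583.

u = -0.5583 or u = 0.3583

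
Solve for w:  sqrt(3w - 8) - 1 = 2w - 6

w = 2.75 or w = 3

Isolate the radical: sqrt(3w - 8) = 2w - 5.
Square both sides: 3w - 8 = (2w - 5)^2.
Expand and rearrange: 4w^2 - 23w + 33 = 0.
Solving gives w = 3 or w = 2.75.
Check each candidate in the original equation:
  w = 3: sqrt(1) = 1, while 2w - 5 = 1 — valid.
  w = 2.75: sqrt(0.25) = 0.5, while 2w - 5 = 0.5 — valid.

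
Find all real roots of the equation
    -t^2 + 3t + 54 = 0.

t = -6 or t = 9

Factor: -1(t - 9)(t + 6) = 0.
So t = 9 or t = -6.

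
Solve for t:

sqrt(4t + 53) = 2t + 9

Square both sides: 4t + 53 = (2t + 9)^2.
Expand and rearrange: 4t^2 + 32t + 28 = 0.
Solving gives t = -1 or t = -7.
Check each candidate in the original equation:
  t = -1: sqrt(49) = 7, while 2t + 9 = 7 — valid.
  t = -7: sqrt(25) = 5, while 2t + 9 = -5 — extraneous.

t = -1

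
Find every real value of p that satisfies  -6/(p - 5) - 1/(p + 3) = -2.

Multiply both sides by (p - 5)(p + 3):
-6(p + 3) - (p - 5) = -2(p - 5)(p + 3).
Expand and collect terms: -2p² + 11p + 43 = 0.
By the quadratic formula, p = (-11 ± √465) / -4, so p ≈ -2.641 or p ≈ 8.141.
Neither value makes a denominator zero (p ≠ 5, p ≠ -3), so both are valid.

p = -2.641 or p = 8.141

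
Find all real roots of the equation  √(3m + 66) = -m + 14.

Square both sides: 3m + 66 = (-m + 14)².
Expand and rearrange: m² - 31m + 130 = 0.
Solving gives m = 26 or m = 5.
Check each candidate in the original equation:
  m = 26: √(144) = 12, while -m + 14 = -12 — extraneous.
  m = 5: √(81) = 9, while -m + 14 = 9 — valid.

m = 5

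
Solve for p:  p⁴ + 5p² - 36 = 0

p = -2 or p = 2

Let u = p². The equation becomes u² + 5u - 36 = 0.
Factor: (u - 4)(u + 9) = 0, so u = 4 or u = -9.
p² = 4 gives p = ±2.
p² = -9 < 0 has no real solution.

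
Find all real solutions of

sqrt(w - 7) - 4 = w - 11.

w = 7 or w = 8

Isolate the radical: sqrt(w - 7) = w - 7.
Square both sides: w - 7 = (w - 7)^2.
Expand and rearrange: w^2 - 15w + 56 = 0.
Solving gives w = 8 or w = 7.
Check each candidate in the original equation:
  w = 8: sqrt(1) = 1, while w - 7 = 1 — valid.
  w = 7: sqrt(0) = 0, while w - 7 = 0 — valid.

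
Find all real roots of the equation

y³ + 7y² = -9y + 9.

y = -4.6458 or y = -3 or y = 0.6458

Rearrange: y³ + 7y² + 9y - 9 = 0.
Possible rational roots are divisors of -9. Testing y = -3 gives 0, so (y + 3) is a factor.
Divide: y³ + 7y² + 9y - 9 = (y + 3)(y² + 4y - 3).
Apply the quadratic formula to y² + 4y - 3 = 0: y = (-4 ± √28)/2, i.e. y ≈ 0.6458 or y ≈ -4.6458.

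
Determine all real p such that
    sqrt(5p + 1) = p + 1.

Square both sides: 5p + 1 = (p + 1)^2.
Expand and rearrange: p^2 - 3p = 0.
Solving gives p = 3 or p = 0.
Check each candidate in the original equation:
  p = 3: sqrt(16) = 4, while p + 1 = 4 — valid.
  p = 0: sqrt(1) = 1, while p + 1 = 1 — valid.

p = 0 or p = 3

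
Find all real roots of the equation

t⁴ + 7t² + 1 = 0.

No real solutions.

Let u = t². The equation becomes u² + 7u + 1 = 0.
By the quadratic formula, u = -7/2 + 3·√(5)/2 or u = -7/2 - 3·√(5)/2.
t² = -7/2 + 3·√(5)/2 < 0 has no real solution.
t² = -7/2 - 3·√(5)/2 < 0 has no real solution.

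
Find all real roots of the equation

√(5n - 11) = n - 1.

n = 3 or n = 4

Square both sides: 5n - 11 = (n - 1)².
Expand and rearrange: n² - 7n + 12 = 0.
Solving gives n = 4 or n = 3.
Check each candidate in the original equation:
  n = 4: √(9) = 3, while n - 1 = 3 — valid.
  n = 3: √(4) = 2, while n - 1 = 2 — valid.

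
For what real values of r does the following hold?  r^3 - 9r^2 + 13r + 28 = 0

r = -1.1401 or r = 4 or r = 6.1401

Possible rational roots are divisors of 28. Testing r = 4 gives 0, so (r - 4) is a factor.
Divide: r^3 - 9r^2 + 13r + 28 = (r - 4)(r^2 - 5r - 7).
Apply the quadratic formula to r^2 - 5r - 7 = 0: r = (5 +/- sqrt(53))/2, i.e. r ~= 6.1401 or r ~= -1.1401.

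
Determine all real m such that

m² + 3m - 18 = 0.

m = -6 or m = 3

Factor: (m - 3)(m + 6) = 0.
So m = 3 or m = -6.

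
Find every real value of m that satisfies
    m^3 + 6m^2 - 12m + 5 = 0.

m = -7.6533 or m = 0.6533 or m = 1

Possible rational roots are divisors of 5. Testing m = 1 gives 0, so (m - 1) is a factor.
Divide: m^3 + 6m^2 - 12m + 5 = (m - 1)(m^2 + 7m - 5).
Apply the quadratic formula to m^2 + 7m - 5 = 0: m = (-7 +/- sqrt(69))/2, i.e. m ~= 0.6533 or m ~= -7.6533.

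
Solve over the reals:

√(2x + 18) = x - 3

x = 9

Square both sides: 2x + 18 = (x - 3)².
Expand and rearrange: x² - 8x - 9 = 0.
Solving gives x = 9 or x = -1.
Check each candidate in the original equation:
  x = 9: √(36) = 6, while x - 3 = 6 — valid.
  x = -1: √(16) = 4, while x - 3 = -4 — extraneous.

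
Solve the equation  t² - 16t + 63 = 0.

t = 7 or t = 9

Factor: (t - 7)(t - 9) = 0.
So t = 7 or t = 9.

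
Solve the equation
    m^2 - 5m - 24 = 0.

m = -3 or m = 8

Factor: (m + 3)(m - 8) = 0.
So m = -3 or m = 8.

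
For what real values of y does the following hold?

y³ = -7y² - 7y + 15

y = -5 or y = -3 or y = 1

Rearrange: y³ + 7y² + 7y - 15 = 0.
Possible rational roots are divisors of -15. Testing y = -3 gives 0, so (y + 3) is a factor.
Divide: y³ + 7y² + 7y - 15 = (y + 3)(y² + 4y - 5).
Factor the quadratic: y = 1 or y = -5.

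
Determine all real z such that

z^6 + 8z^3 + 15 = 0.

Let u = z^3. The equation becomes u^2 + 8u + 15 = 0.
Factor: (u + 5)(u + 3) = 0, so u = -5 or u = -3.
z^3 = -5 gives z = -(5)^(1/3) ~= -1.71.
z^3 = -3 gives z = -(3)^(1/3) ~= -1.4422.

z = -1.71 or z = -1.4422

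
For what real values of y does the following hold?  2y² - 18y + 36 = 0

Factor: 2(y - 6)(y - 3) = 0.
So y = 6 or y = 3.

y = 3 or y = 6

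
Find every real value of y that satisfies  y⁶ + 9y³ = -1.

Let u = y³. The equation becomes u² + 9u + 1 = 0.
By the quadratic formula, u = -9/2 + √(77)/2 or u = -9/2 - √(77)/2.
y³ = -9/2 + √(77)/2 gives y = -∛(9/2 - √(77)/2) ≈ -0.4828.
y³ = -9/2 - √(77)/2 gives y = -∛(√(77)/2 + 9/2) ≈ -2.0714.

y = -2.0714 or y = -0.4828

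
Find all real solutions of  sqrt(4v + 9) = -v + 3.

Square both sides: 4v + 9 = (-v + 3)^2.
Expand and rearrange: v^2 - 10v = 0.
Solving gives v = 10 or v = 0.
Check each candidate in the original equation:
  v = 10: sqrt(49) = 7, while -v + 3 = -7 — extraneous.
  v = 0: sqrt(9) = 3, while -v + 3 = 3 — valid.

v = 0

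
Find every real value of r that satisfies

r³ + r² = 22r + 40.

r = -4 or r = -2 or r = 5

Rearrange: r³ + r² - 22r - 40 = 0.
Possible rational roots are divisors of -40. Testing r = 5 gives 0, so (r - 5) is a factor.
Divide: r³ + r² - 22r - 40 = (r - 5)(r² + 6r + 8).
Factor the quadratic: r = -2 or r = -4.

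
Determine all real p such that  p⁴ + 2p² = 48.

p = -2.4495 or p = 2.4495

Let u = p². The equation becomes u² + 2u - 48 = 0.
Factor: (u + 8)(u - 6) = 0, so u = -8 or u = 6.
p² = -8 < 0 has no real solution.
p² = 6 gives p = ±√(6) ≈ ±2.4495.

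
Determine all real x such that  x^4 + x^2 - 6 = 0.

Let u = x^2. The equation becomes u^2 + u - 6 = 0.
Factor: (u + 3)(u - 2) = 0, so u = -3 or u = 2.
x^2 = -3 < 0 has no real solution.
x^2 = 2 gives x = +/-sqrt(2) ~= +/-1.4142.

x = -1.4142 or x = 1.4142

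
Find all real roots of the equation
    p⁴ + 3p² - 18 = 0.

Let u = p². The equation becomes u² + 3u - 18 = 0.
Factor: (u - 3)(u + 6) = 0, so u = 3 or u = -6.
p² = 3 gives p = ±√(3) ≈ ±1.7321.
p² = -6 < 0 has no real solution.

p = -1.7321 or p = 1.7321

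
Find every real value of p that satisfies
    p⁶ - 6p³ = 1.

p = -0.5454 or p = 1.8334

Let u = p³. The equation becomes u² - 6u - 1 = 0.
By the quadratic formula, u = 3 + √(10) or u = 3 - √(10).
p³ = 3 + √(10) gives p = ∛(3 + √(10)) ≈ 1.8334.
p³ = 3 - √(10) gives p = -∛(-3 + √(10)) ≈ -0.5454.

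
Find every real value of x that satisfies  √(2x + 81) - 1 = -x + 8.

Isolate the radical: √(2x + 81) = -x + 9.
Square both sides: 2x + 81 = (-x + 9)².
Expand and rearrange: x² - 20x = 0.
Solving gives x = 20 or x = 0.
Check each candidate in the original equation:
  x = 20: √(121) = 11, while -x + 9 = -11 — extraneous.
  x = 0: √(81) = 9, while -x + 9 = 9 — valid.

x = 0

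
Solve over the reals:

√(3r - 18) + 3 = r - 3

Isolate the radical: √(3r - 18) = r - 6.
Square both sides: 3r - 18 = (r - 6)².
Expand and rearrange: r² - 15r + 54 = 0.
Solving gives r = 9 or r = 6.
Check each candidate in the original equation:
  r = 9: √(9) = 3, while r - 6 = 3 — valid.
  r = 6: √(0) = 0, while r - 6 = 0 — valid.

r = 6 or r = 9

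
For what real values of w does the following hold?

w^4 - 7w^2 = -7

Let u = w^2. The equation becomes u^2 - 7u + 7 = 0.
By the quadratic formula, u = sqrt(21)/2 + 7/2 or u = 7/2 - sqrt(21)/2.
w^2 = sqrt(21)/2 + 7/2 gives w = +/-sqrt(sqrt(21)/2 + 7/2) ~= +/-2.4065.
w^2 = 7/2 - sqrt(21)/2 gives w = +/-sqrt(7/2 - sqrt(21)/2) ~= +/-1.0994.

w = -2.4065 or w = -1.0994 or w = 1.0994 or w = 2.4065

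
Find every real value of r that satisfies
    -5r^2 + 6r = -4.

r = -0.477 or r = 1.677

Rearrange to standard form: -5r^2 + 6r + 4 = 0.
Discriminant: (6)^2 - 4*(-5)*4 = 116.
Quadratic formula: r = (-6 +/- sqrt(116)) / (-10).
So r = 3/5 - sqrt(29)/5 ~= -0.477 or r = 3/5 + sqrt(29)/5 ~= 1.677.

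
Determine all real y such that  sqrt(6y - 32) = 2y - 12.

y = 8

Square both sides: 6y - 32 = (2y - 12)^2.
Expand and rearrange: 4y^2 - 54y + 176 = 0.
Solving gives y = 8 or y = 5.5.
Check each candidate in the original equation:
  y = 8: sqrt(16) = 4, while 2y - 12 = 4 — valid.
  y = 5.5: sqrt(1) = 1, while 2y - 12 = -1 — extraneous.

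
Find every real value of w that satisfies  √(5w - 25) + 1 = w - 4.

Isolate the radical: √(5w - 25) = w - 5.
Square both sides: 5w - 25 = (w - 5)².
Expand and rearrange: w² - 15w + 50 = 0.
Solving gives w = 10 or w = 5.
Check each candidate in the original equation:
  w = 10: √(25) = 5, while w - 5 = 5 — valid.
  w = 5: √(0) = 0, while w - 5 = 0 — valid.

w = 5 or w = 10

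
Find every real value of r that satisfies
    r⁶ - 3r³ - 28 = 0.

Let u = r³. The equation becomes u² - 3u - 28 = 0.
Factor: (u - 7)(u + 4) = 0, so u = 7 or u = -4.
r³ = 7 gives r = ∛(7) ≈ 1.9129.
r³ = -4 gives r = -∛(4) ≈ -1.5874.

r = -1.5874 or r = 1.9129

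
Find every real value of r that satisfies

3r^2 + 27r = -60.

r = -5 or r = -4

Bring every term to one side: 3r^2 + 27r + 60 = 0.
Factor: 3(r + 4)(r + 5) = 0.
So r = -4 or r = -5.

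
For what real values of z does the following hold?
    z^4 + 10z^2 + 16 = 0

No real solutions.

Let u = z^2. The equation becomes u^2 + 10u + 16 = 0.
Factor: (u + 2)(u + 8) = 0, so u = -2 or u = -8.
z^2 = -2 < 0 has no real solution.
z^2 = -8 < 0 has no real solution.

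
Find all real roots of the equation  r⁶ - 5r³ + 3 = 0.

Let u = r³. The equation becomes u² - 5u + 3 = 0.
By the quadratic formula, u = √(13)/2 + 5/2 or u = 5/2 - √(13)/2.
r³ = √(13)/2 + 5/2 gives r = ∛(√(13)/2 + 5/2) ≈ 1.6265.
r³ = 5/2 - √(13)/2 gives r = ∛(5/2 - √(13)/2) ≈ 0.8867.

r = 0.8867 or r = 1.6265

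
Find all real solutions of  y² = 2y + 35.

y = -5 or y = 7

Bring every term to one side: y² - 2y - 35 = 0.
Factor: (y - 7)(y + 5) = 0.
So y = 7 or y = -5.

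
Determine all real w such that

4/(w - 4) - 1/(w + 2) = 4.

w = -2.2154 or w = 4.9654

Multiply both sides by (w - 4)(w + 2):
4(w + 2) - (w - 4) = 4(w - 4)(w + 2).
Expand and collect terms: 4w^2 - 11w - 44 = 0.
By the quadratic formula, w = (11 +/- sqrt(825)) / 8, so w ~= 4.9654 or w ~= -2.2154.
Neither value makes a denominator zero (w != 4, w != -2), so both are valid.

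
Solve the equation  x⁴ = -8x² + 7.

Let u = x². The equation becomes u² + 8u - 7 = 0.
By the quadratic formula, u = -4 + √(23) or u = -√(23) - 4.
x² = -4 + √(23) gives x = ±√(-4 + √(23)) ≈ ±0.8921.
x² = -√(23) - 4 < 0 has no real solution.

x = -0.8921 or x = 0.8921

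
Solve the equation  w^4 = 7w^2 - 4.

w = -2.5243 or w = -0.7923 or w = 0.7923 or w = 2.5243

Let u = w^2. The equation becomes u^2 - 7u + 4 = 0.
By the quadratic formula, u = sqrt(33)/2 + 7/2 or u = 7/2 - sqrt(33)/2.
w^2 = sqrt(33)/2 + 7/2 gives w = +/-sqrt(sqrt(33)/2 + 7/2) ~= +/-2.5243.
w^2 = 7/2 - sqrt(33)/2 gives w = +/-sqrt(7/2 - sqrt(33)/2) ~= +/-0.7923.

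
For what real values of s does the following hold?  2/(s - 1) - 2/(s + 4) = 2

s = -4.8541 or s = 1.8541

Multiply both sides by (s - 1)(s + 4):
2(s + 4) - 2(s - 1) = 2(s - 1)(s + 4).
Expand and collect terms: 2s² + 6s - 18 = 0.
By the quadratic formula, s = (-6 ± √180) / 4, so s ≈ 1.8541 or s ≈ -4.8541.
Neither value makes a denominator zero (s ≠ 1, s ≠ -4), so both are valid.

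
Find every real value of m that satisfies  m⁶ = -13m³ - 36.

m = -2.0801 or m = -1.5874

Let u = m³. The equation becomes u² + 13u + 36 = 0.
Factor: (u + 9)(u + 4) = 0, so u = -9 or u = -4.
m³ = -9 gives m = -∛(9) ≈ -2.0801.
m³ = -4 gives m = -∛(4) ≈ -1.5874.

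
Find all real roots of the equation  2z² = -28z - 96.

z = -8 or z = -6

Bring every term to one side: 2z² + 28z + 96 = 0.
Factor: 2(z + 8)(z + 6) = 0.
So z = -8 or z = -6.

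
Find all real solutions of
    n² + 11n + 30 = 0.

n = -6 or n = -5

Factor: (n + 6)(n + 5) = 0.
So n = -6 or n = -5.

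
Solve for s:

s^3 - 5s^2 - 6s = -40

s = -2.7016 or s = 3.7016 or s = 4

Rearrange: s^3 - 5s^2 - 6s + 40 = 0.
Possible rational roots are divisors of 40. Testing s = 4 gives 0, so (s - 4) is a factor.
Divide: s^3 - 5s^2 - 6s + 40 = (s - 4)(s^2 - s - 10).
Apply the quadratic formula to s^2 - s - 10 = 0: s = (1 +/- sqrt(41))/2, i.e. s ~= 3.7016 or s ~= -2.7016.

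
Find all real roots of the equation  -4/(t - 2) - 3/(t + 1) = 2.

Multiply both sides by (t - 2)(t + 1):
-4(t + 1) - 3(t - 2) = 2(t - 2)(t + 1).
Expand and collect terms: 2t² + 5t - 6 = 0.
By the quadratic formula, t = (-5 ± √73) / 4, so t ≈ 0.886 or t ≈ -3.386.
Neither value makes a denominator zero (t ≠ 2, t ≠ -1), so both are valid.

t = -3.386 or t = 0.886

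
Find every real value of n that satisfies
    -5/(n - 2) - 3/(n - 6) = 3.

n = 0 or n = 5.3333

Multiply both sides by (n - 2)(n - 6):
-5(n - 6) - 3(n - 2) = 3(n - 2)(n - 6).
Expand and collect terms: 3n² - 16n = 0.
Factor or apply the quadratic formula: n = 5.3333 or n = 0.
Neither value makes a denominator zero (n ≠ 2, n ≠ 6), so both are valid.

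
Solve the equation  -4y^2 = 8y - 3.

y = -2.3229 or y = 0.3229

Rearrange to standard form: -4y^2 - 8y + 3 = 0.
Discriminant: (-8)^2 - 4*(-4)*3 = 112.
Quadratic formula: y = (8 +/- sqrt(112)) / (-8).
So y = -sqrt(7)/2 - 1 ~= -2.3229 or y = -1 + sqrt(7)/2 ~= 0.3229.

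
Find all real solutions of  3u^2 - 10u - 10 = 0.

Discriminant: (-10)^2 - 4*3*(-10) = 220.
Quadratic formula: u = (10 +/- sqrt(220)) / 6.
So u = 5/3 + sqrt(55)/3 ~= 4.1387 or u = 5/3 - sqrt(55)/3 ~= -0.8054.

u = -0.8054 or u = 4.1387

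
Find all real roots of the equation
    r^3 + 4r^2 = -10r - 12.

r = -2

Rearrange: r^3 + 4r^2 + 10r + 12 = 0.
Possible rational roots are divisors of 12. Testing r = -2 gives 0, so (r + 2) is a factor.
Divide: r^3 + 4r^2 + 10r + 12 = (r + 2)(r^2 + 2r + 6).
The quadratic r^2 + 2r + 6 has discriminant -20 < 0, so no further real roots.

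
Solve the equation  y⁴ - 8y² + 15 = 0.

Let u = y². The equation becomes u² - 8u + 15 = 0.
Factor: (u - 5)(u - 3) = 0, so u = 5 or u = 3.
y² = 5 gives y = ±√(5) ≈ ±2.2361.
y² = 3 gives y = ±√(3) ≈ ±1.7321.

y = -2.2361 or y = -1.7321 or y = 1.7321 or y = 2.2361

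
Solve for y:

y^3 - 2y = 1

y = -1 or y = -0.618 or y = 1.618

Rearrange: y^3 - 2y - 1 = 0.
Possible rational roots are divisors of -1. Testing y = -1 gives 0, so (y + 1) is a factor.
Divide: y^3 - 2y - 1 = (y + 1)(y^2 - y - 1).
Apply the quadratic formula to y^2 - y - 1 = 0: y = (1 +/- sqrt(5))/2, i.e. y ~= 1.618 or y ~= -0.618.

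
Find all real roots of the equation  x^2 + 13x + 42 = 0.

Factor: (x + 6)(x + 7) = 0.
So x = -6 or x = -7.

x = -7 or x = -6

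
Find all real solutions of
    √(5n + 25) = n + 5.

Square both sides: 5n + 25 = (n + 5)².
Expand and rearrange: n² + 5n = 0.
Solving gives n = 0 or n = -5.
Check each candidate in the original equation:
  n = 0: √(25) = 5, while n + 5 = 5 — valid.
  n = -5: √(0) = 0, while n + 5 = 0 — valid.

n = -5 or n = 0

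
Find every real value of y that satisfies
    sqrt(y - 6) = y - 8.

y = 10

Square both sides: y - 6 = (y - 8)^2.
Expand and rearrange: y^2 - 17y + 70 = 0.
Solving gives y = 10 or y = 7.
Check each candidate in the original equation:
  y = 10: sqrt(4) = 2, while y - 8 = 2 — valid.
  y = 7: sqrt(1) = 1, while y - 8 = -1 — extraneous.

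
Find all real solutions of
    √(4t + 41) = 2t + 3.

t = 2

Square both sides: 4t + 41 = (2t + 3)².
Expand and rearrange: 4t² + 8t - 32 = 0.
Solving gives t = 2 or t = -4.
Check each candidate in the original equation:
  t = 2: √(49) = 7, while 2t + 3 = 7 — valid.
  t = -4: √(25) = 5, while 2t + 3 = -5 — extraneous.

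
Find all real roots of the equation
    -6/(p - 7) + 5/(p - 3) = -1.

p = 0.3765 or p = 10.6235

Multiply both sides by (p - 7)(p - 3):
-6(p - 3) + 5(p - 7) = -(p - 7)(p - 3).
Expand and collect terms: -p^2 + 11p - 4 = 0.
By the quadratic formula, p = (-11 +/- sqrt(105)) / -2, so p ~= 0.3765 or p ~= 10.6235.
Neither value makes a denominator zero (p != 7, p != 3), so both are valid.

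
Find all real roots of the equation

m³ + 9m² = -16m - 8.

m = -6.8284 or m = -1.1716 or m = -1

Rearrange: m³ + 9m² + 16m + 8 = 0.
Possible rational roots are divisors of 8. Testing m = -1 gives 0, so (m + 1) is a factor.
Divide: m³ + 9m² + 16m + 8 = (m + 1)(m² + 8m + 8).
Apply the quadratic formula to m² + 8m + 8 = 0: m = (-8 ± √32)/2, i.e. m ≈ -1.1716 or m ≈ -6.8284.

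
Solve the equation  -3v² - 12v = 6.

Rearrange to standard form: -3v² - 12v - 6 = 0.
Discriminant: (-12)² − 4·(-3)·(-6) = 72.
Quadratic formula: v = (12 ± √72) / (-6).
So v = -2 - √(2) ≈ -3.4142 or v = -2 + √(2) ≈ -0.5858.

v = -3.4142 or v = -0.5858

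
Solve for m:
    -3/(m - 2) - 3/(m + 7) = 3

m = -8.1098 or m = 1.1098

Multiply both sides by (m - 2)(m + 7):
-3(m + 7) - 3(m - 2) = 3(m - 2)(m + 7).
Expand and collect terms: 3m^2 + 21m - 27 = 0.
By the quadratic formula, m = (-21 +/- sqrt(765)) / 6, so m ~= 1.1098 or m ~= -8.1098.
Neither value makes a denominator zero (m != 2, m != -7), so both are valid.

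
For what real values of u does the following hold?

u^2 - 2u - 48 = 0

u = -6 or u = 8

Factor: (u - 8)(u + 6) = 0.
So u = 8 or u = -6.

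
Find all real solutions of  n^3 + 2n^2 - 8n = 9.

n = -3.5414 or n = -1 or n = 2.5414

Rearrange: n^3 + 2n^2 - 8n - 9 = 0.
Possible rational roots are divisors of -9. Testing n = -1 gives 0, so (n + 1) is a factor.
Divide: n^3 + 2n^2 - 8n - 9 = (n + 1)(n^2 + n - 9).
Apply the quadratic formula to n^2 + n - 9 = 0: n = (-1 +/- sqrt(37))/2, i.e. n ~= 2.5414 or n ~= -3.5414.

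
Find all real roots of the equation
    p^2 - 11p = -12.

p = 1.228 or p = 9.772

Rearrange to standard form: p^2 - 11p + 12 = 0.
Discriminant: (-11)^2 - 4*1*12 = 73.
Quadratic formula: p = (11 +/- sqrt(73)) / 2.
So p = sqrt(73)/2 + 11/2 ~= 9.772 or p = 11/2 - sqrt(73)/2 ~= 1.228.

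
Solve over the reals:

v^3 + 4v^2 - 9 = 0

Possible rational roots are divisors of -9. Testing v = -3 gives 0, so (v + 3) is a factor.
Divide: v^3 + 4v^2 - 9 = (v + 3)(v^2 + v - 3).
Apply the quadratic formula to v^2 + v - 3 = 0: v = (-1 +/- sqrt(13))/2, i.e. v ~= 1.3028 or v ~= -2.3028.

v = -3 or v = -2.3028 or v = 1.3028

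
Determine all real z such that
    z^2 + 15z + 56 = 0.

z = -8 or z = -7

Factor: (z + 8)(z + 7) = 0.
So z = -8 or z = -7.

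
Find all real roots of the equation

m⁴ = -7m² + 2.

Let u = m². The equation becomes u² + 7u - 2 = 0.
By the quadratic formula, u = -7/2 + √(57)/2 or u = -√(57)/2 - 7/2.
m² = -7/2 + √(57)/2 gives m = ±√(-7/2 + √(57)/2) ≈ ±0.5243.
m² = -√(57)/2 - 7/2 < 0 has no real solution.

m = -0.5243 or m = 0.5243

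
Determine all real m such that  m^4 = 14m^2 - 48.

Let u = m^2. The equation becomes u^2 - 14u + 48 = 0.
Factor: (u - 8)(u - 6) = 0, so u = 8 or u = 6.
m^2 = 8 gives m = +/-2*sqrt(2) ~= +/-2.8284.
m^2 = 6 gives m = +/-sqrt(6) ~= +/-2.4495.

m = -2.8284 or m = -2.4495 or m = 2.4495 or m = 2.8284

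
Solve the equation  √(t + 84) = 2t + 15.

t = -3

Square both sides: t + 84 = (2t + 15)².
Expand and rearrange: 4t² + 59t + 141 = 0.
Solving gives t = -3 or t = -11.75.
Check each candidate in the original equation:
  t = -3: √(81) = 9, while 2t + 15 = 9 — valid.
  t = -11.75: √(72.25) = 8.5, while 2t + 15 = -8.5 — extraneous.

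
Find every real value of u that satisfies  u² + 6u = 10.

u = -7.3589 or u = 1.3589

Rearrange to standard form: u² + 6u - 10 = 0.
Discriminant: (6)² − 4·1·(-10) = 76.
Quadratic formula: u = (-6 ± √76) / 2.
So u = -3 + √(19) ≈ 1.3589 or u = -√(19) - 3 ≈ -7.3589.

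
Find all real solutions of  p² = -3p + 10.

Bring every term to one side: p² + 3p - 10 = 0.
Factor: (p + 5)(p - 2) = 0.
So p = -5 or p = 2.

p = -5 or p = 2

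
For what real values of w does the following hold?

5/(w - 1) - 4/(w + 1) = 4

w = -1.6821 or w = 1.9321

Multiply both sides by (w - 1)(w + 1):
5(w + 1) - 4(w - 1) = 4(w - 1)(w + 1).
Expand and collect terms: 4w^2 - w - 13 = 0.
By the quadratic formula, w = (1 +/- sqrt(209)) / 8, so w ~= 1.9321 or w ~= -1.6821.
Neither value makes a denominator zero (w != 1, w != -1), so both are valid.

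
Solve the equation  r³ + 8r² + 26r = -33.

r = -3

Rearrange: r³ + 8r² + 26r + 33 = 0.
Possible rational roots are divisors of 33. Testing r = -3 gives 0, so (r + 3) is a factor.
Divide: r³ + 8r² + 26r + 33 = (r + 3)(r² + 5r + 11).
The quadratic r² + 5r + 11 has discriminant -19 < 0, so no further real roots.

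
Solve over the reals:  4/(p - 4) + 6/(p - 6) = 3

Multiply both sides by (p - 4)(p - 6):
4(p - 6) + 6(p - 4) = 3(p - 4)(p - 6).
Expand and collect terms: 3p^2 - 40p + 120 = 0.
By the quadratic formula, p = (40 +/- sqrt(160)) / 6, so p ~= 8.7749 or p ~= 4.5585.
Neither value makes a denominator zero (p != 4, p != 6), so both are valid.

p = 4.5585 or p = 8.7749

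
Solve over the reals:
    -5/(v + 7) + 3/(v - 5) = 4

v = -8.1827 or v = 5.6827

Multiply both sides by (v + 7)(v - 5):
-5(v - 5) + 3(v + 7) = 4(v + 7)(v - 5).
Expand and collect terms: 4v² + 10v - 186 = 0.
By the quadratic formula, v = (-10 ± √3076) / 8, so v ≈ 5.6827 or v ≈ -8.1827.
Neither value makes a denominator zero (v ≠ -7, v ≠ 5), so both are valid.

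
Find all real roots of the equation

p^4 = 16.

p = -2 or p = 2

Let u = p^2. The equation becomes u^2 - 16 = 0.
Factor: (u - 4)(u + 4) = 0, so u = 4 or u = -4.
p^2 = 4 gives p = +/-2.
p^2 = -4 < 0 has no real solution.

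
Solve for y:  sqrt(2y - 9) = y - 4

Square both sides: 2y - 9 = (y - 4)^2.
Expand and rearrange: y^2 - 10y + 25 = 0.
This gives the repeated root y = 5.
Check in the original equation:
  y = 5: sqrt(1) = 1, while y - 4 = 1 — valid.

y = 5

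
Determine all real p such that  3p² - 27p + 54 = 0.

p = 3 or p = 6

Factor: 3(p - 3)(p - 6) = 0.
So p = 3 or p = 6.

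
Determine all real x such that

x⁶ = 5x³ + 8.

x = -1.0843 or x = 1.8445

Let u = x³. The equation becomes u² - 5u - 8 = 0.
By the quadratic formula, u = 5/2 + √(57)/2 or u = 5/2 - √(57)/2.
x³ = 5/2 + √(57)/2 gives x = ∛(5/2 + √(57)/2) ≈ 1.8445.
x³ = 5/2 - √(57)/2 gives x = -∛(-5/2 + √(57)/2) ≈ -1.0843.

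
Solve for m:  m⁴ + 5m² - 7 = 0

Let u = m². The equation becomes u² + 5u - 7 = 0.
By the quadratic formula, u = -5/2 + √(53)/2 or u = -√(53)/2 - 5/2.
m² = -5/2 + √(53)/2 gives m = ±√(-5/2 + √(53)/2) ≈ ±1.0677.
m² = -√(53)/2 - 5/2 < 0 has no real solution.

m = -1.0677 or m = 1.0677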